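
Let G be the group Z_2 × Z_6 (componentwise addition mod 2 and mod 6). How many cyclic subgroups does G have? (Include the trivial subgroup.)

8

A cyclic subgroup of order d is generated by each of its φ(d) elements of order d, so the cyclic subgroups of order d number (#elements of order d)/φ(d).
Cyclic subgroups by order — order 1: 1; order 2: 3; order 3: 1; order 6: 3.
Total: 8.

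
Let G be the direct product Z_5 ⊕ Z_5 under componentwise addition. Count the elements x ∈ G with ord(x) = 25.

An element (a,b) has order lcm(ord(a), ord(b)); count pairs with lcm equal to 25.
Enumerating gives 0 such elements.

0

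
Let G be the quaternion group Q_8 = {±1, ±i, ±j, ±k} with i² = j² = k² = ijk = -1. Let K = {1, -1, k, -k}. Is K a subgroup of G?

|K| = 4 divides |G| = 8, consistent with Lagrange.
K contains the identity, every element's inverse is in K, and K is closed under ·: it is a subgroup.
In fact K = ⟨-k⟩.

Yes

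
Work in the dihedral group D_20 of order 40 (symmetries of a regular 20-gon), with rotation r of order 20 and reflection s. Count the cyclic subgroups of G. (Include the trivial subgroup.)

Each element a generates a cyclic subgroup ⟨a⟩; distinct elements may generate the same one (a cyclic group of order d has φ(d) generators).
Cyclic subgroups by order — order 1: 1; order 2: 21; order 4: 1; order 5: 1; order 10: 1; order 20: 1.
Total: 26.

26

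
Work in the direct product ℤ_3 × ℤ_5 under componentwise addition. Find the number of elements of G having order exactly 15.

An element (a,b) has order lcm(ord(a), ord(b)); count pairs with lcm equal to 15.
Enumerating gives 8 such elements.

8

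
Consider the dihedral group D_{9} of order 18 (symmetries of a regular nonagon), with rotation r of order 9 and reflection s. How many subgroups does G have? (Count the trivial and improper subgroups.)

16

|G| = 18, so by Lagrange every subgroup order divides 18. Divisors: 1, 2, 3, 6, 9, 18.
Subgroups by order — order 1: 1; order 2: 9; order 3: 1; order 6: 3; order 9: 1; order 18: 1.
Total: 1 + 9 + 1 + 3 + 1 + 1 = 16.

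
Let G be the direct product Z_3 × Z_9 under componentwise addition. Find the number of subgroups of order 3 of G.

|G| = 27 and 3 | 27, so subgroups of order 3 are possible by Lagrange.
The subgroups of order 3 are: {(0,0), (0,3), (0,6)}; {(0,0), (1,0), (2,0)}; {(0,0), (1,3), (2,6)}; {(0,0), (1,6), (2,3)}.
So G has 4 subgroups of order 3.

4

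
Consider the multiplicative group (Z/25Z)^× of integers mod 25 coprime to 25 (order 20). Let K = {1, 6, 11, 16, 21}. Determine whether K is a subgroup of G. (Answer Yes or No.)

Yes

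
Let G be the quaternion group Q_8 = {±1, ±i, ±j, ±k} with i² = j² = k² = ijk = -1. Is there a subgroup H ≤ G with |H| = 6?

6 does not divide |G| = 8, so by Lagrange no subgroup of order 6 exists.

No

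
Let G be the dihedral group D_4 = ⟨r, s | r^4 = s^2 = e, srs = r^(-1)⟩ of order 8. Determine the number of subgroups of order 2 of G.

5

|G| = 8 and 2 | 8, so subgroups of order 2 are possible by Lagrange.
The subgroups of order 2 are: {e, r^2}; {e, r^2s}; {e, r^3s}; {e, rs}; … (5 in all).
So G has 5 subgroups of order 2.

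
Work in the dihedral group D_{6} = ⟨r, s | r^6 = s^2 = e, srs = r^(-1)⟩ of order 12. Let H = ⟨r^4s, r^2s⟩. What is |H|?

6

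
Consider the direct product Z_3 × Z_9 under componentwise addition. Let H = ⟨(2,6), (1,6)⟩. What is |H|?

|⟨(2,6)⟩| = 3 and |⟨(1,6)⟩| = 3, so |H| is a multiple of lcm(3, 3) = 3 and divides |G| = 27.
Closing under the operation: H = {(0,0), (0,3), (0,6), (1,0), (1,3), (1,6), (2,0), (2,3), (2,6)}, so |H| = 9.

9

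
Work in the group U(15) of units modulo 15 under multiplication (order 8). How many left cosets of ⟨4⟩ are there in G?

|⟨4⟩| = 2 and |G| = 8.
By Lagrange, [G : H] = |G|/|H| = 8/2 = 4.

4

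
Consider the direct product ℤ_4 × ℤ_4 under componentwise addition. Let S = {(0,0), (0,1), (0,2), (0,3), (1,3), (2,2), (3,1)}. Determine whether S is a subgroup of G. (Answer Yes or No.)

|S| = 7 does not divide |G| = 16, so by Lagrange S is not a subgroup.

No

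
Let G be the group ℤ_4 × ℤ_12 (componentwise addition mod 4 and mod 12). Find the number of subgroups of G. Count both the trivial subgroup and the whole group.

|G| = 48, so by Lagrange every subgroup order divides 48. Divisors: 1, 2, 3, 4, 6, 8, 12, 16, 24, 48.
Subgroups by order — order 1: 1; order 2: 3; order 3: 1; order 4: 7; order 6: 3; order 8: 3; order 12: 7; order 16: 1; order 24: 3; order 48: 1.
Total: 1 + 3 + 1 + 7 + 3 + 3 + 7 + 1 + 3 + 1 = 30.

30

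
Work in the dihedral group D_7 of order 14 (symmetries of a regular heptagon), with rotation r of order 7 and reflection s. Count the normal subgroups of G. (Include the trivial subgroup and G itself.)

G has 10 subgroups. Checking conjugation-invariance by order — order 1: 1/1 normal; order 2: 0/7 normal; order 7: 1/1 normal; order 14: 1/1 normal.
Total normal subgroups: 3.

3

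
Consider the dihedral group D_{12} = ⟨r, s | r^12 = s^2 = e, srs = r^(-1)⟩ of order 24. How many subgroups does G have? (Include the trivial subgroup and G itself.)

|G| = 24, so by Lagrange every subgroup order divides 24. Divisors: 1, 2, 3, 4, 6, 8, 12, 24.
Subgroups by order — order 1: 1; order 2: 13; order 3: 1; order 4: 7; order 6: 5; order 8: 3; order 12: 3; order 24: 1.
Total: 1 + 13 + 1 + 7 + 5 + 3 + 3 + 1 = 34.

34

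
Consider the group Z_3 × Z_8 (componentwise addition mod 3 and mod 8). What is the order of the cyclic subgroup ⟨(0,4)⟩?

The order of (0,4) in Z_3 × Z_8 is lcm(ord(0) in Z_3, ord(4) in Z_8).
ord(0) = 1 and ord(4) = 2, so |⟨(0,4)⟩| = lcm(1, 2) = 2.

2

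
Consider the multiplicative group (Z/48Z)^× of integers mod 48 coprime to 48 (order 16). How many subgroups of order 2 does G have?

|G| = 16 and 2 | 16, so subgroups of order 2 are possible by Lagrange.
The subgroups of order 2 are: {1, 17}; {1, 23}; {1, 25}; {1, 31}; … (7 in all).
So G has 7 subgroups of order 2.

7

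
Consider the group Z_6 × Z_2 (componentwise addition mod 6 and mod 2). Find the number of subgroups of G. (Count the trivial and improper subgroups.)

10

|G| = 12, so by Lagrange every subgroup order divides 12. Divisors: 1, 2, 3, 4, 6, 12.
Subgroups by order — order 1: 1; order 2: 3; order 3: 1; order 4: 1; order 6: 3; order 12: 1.
Total: 1 + 3 + 1 + 1 + 3 + 1 = 10.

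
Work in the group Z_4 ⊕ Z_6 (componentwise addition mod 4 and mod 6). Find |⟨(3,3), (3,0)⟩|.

8

|⟨(3,3)⟩| = 4 and |⟨(3,0)⟩| = 4, so |H| is a multiple of lcm(4, 4) = 4 and divides |G| = 24.
Closing under the operation: H = {(0,0), (0,3), (1,0), (1,3), (2,0), (2,3), (3,0), (3,3)}, so |H| = 8.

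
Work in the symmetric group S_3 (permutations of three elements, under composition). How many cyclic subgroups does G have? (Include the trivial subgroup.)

5

A cyclic subgroup of order d is generated by each of its φ(d) elements of order d, so the cyclic subgroups of order d number (#elements of order d)/φ(d).
Cyclic subgroups by order — order 1: 1; order 2: 3; order 3: 1.
Total: 5.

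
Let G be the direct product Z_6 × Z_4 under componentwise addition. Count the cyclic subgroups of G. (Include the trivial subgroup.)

12

Each element a generates a cyclic subgroup ⟨a⟩; distinct elements may generate the same one (a cyclic group of order d has φ(d) generators).
Cyclic subgroups by order — order 1: 1; order 2: 3; order 3: 1; order 4: 2; order 6: 3; order 12: 2.
Total: 12.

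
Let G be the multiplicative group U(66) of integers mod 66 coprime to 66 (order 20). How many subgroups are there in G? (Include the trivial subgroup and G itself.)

10

|G| = 20, so by Lagrange every subgroup order divides 20. Divisors: 1, 2, 4, 5, 10, 20.
Subgroups by order — order 1: 1; order 2: 3; order 4: 1; order 5: 1; order 10: 3; order 20: 1.
Total: 1 + 3 + 1 + 1 + 3 + 1 = 10.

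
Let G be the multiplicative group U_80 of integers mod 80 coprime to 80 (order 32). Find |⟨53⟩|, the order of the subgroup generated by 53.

Compute successive powers of 53 mod 80: 53, 9, 77, 1; 53^4 ≡ 1 (mod 80).
So |⟨53⟩| = 4.

4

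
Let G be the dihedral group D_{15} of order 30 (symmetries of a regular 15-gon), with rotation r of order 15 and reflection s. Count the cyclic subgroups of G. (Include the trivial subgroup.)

A cyclic subgroup of order d is generated by each of its φ(d) elements of order d, so the cyclic subgroups of order d number (#elements of order d)/φ(d).
Cyclic subgroups by order — order 1: 1; order 2: 15; order 3: 1; order 5: 1; order 15: 1.
Total: 19.

19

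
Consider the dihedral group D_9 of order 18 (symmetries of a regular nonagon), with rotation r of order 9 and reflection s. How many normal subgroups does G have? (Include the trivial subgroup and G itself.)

4

G has 16 subgroups. Checking conjugation-invariance by order — order 1: 1/1 normal; order 2: 0/9 normal; order 3: 1/1 normal; order 6: 0/3 normal; order 9: 1/1 normal; order 18: 1/1 normal.
Total normal subgroups: 4.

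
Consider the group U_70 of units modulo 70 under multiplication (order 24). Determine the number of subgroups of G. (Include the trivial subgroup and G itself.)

|G| = 24, so by Lagrange every subgroup order divides 24. Divisors: 1, 2, 3, 4, 6, 8, 12, 24.
Subgroups by order — order 1: 1; order 2: 3; order 3: 1; order 4: 3; order 6: 3; order 8: 1; order 12: 3; order 24: 1.
Total: 1 + 3 + 1 + 3 + 3 + 1 + 3 + 1 = 16.

16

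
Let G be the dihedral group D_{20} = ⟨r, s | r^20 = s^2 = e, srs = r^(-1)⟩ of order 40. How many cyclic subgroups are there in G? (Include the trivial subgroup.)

A cyclic subgroup of order d is generated by each of its φ(d) elements of order d, so the cyclic subgroups of order d number (#elements of order d)/φ(d).
Cyclic subgroups by order — order 1: 1; order 2: 21; order 4: 1; order 5: 1; order 10: 1; order 20: 1.
Total: 26.

26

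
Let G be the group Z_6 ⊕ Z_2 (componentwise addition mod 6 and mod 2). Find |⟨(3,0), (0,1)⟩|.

4

|⟨(3,0)⟩| = 2 and |⟨(0,1)⟩| = 2, so |H| is a multiple of lcm(2, 2) = 2 and divides |G| = 12.
Closing under the operation: H = {(0,0), (0,1), (3,0), (3,1)}, so |H| = 4.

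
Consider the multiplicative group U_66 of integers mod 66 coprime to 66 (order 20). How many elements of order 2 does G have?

The elements of order 2 are: 23, 43, 65.
That's 3.

3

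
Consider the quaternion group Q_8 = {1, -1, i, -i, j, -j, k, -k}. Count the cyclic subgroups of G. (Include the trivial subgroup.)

5

Group the elements of G by the cyclic subgroup they generate; each cyclic subgroup of order d accounts for φ(d) elements.
Cyclic subgroups by order — order 1: 1; order 2: 1; order 4: 3.
Total: 5.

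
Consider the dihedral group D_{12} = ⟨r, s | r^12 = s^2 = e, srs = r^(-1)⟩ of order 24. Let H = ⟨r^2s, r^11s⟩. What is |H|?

8

|⟨r^2s⟩| = 2 and |⟨r^11s⟩| = 2, so |H| is a multiple of lcm(2, 2) = 2 and divides |G| = 24.
Closing under the operation: H = {e, r^3, r^6, r^9, r^2s, r^5s, r^8s, r^11s}, so |H| = 8.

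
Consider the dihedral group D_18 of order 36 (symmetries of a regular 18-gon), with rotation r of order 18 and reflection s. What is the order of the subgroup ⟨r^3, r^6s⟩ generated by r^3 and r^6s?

12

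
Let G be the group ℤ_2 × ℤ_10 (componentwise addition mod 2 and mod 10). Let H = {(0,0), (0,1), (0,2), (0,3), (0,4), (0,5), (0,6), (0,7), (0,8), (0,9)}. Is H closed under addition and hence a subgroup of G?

Yes

|H| = 10 divides |G| = 20, consistent with Lagrange.
H contains the identity, every element's inverse is in H, and H is closed under +: it is a subgroup.
In fact H = ⟨(0,1)⟩.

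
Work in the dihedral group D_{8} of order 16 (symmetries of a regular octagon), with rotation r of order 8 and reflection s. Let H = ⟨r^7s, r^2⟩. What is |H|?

|⟨r^7s⟩| = 2 and |⟨r^2⟩| = 4, so |H| is a multiple of lcm(2, 4) = 4 and divides |G| = 16.
Closing under the operation: H = {e, r^2, r^4, r^6, rs, r^3s, r^5s, r^7s}, so |H| = 8.

8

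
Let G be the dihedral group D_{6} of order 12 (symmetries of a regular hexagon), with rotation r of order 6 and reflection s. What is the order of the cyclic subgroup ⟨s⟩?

Computing powers of s: the smallest k with (s)^k = e is k = 2.

2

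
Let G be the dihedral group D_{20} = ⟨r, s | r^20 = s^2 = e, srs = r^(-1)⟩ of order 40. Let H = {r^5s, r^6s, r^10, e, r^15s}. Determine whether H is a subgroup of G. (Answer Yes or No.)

No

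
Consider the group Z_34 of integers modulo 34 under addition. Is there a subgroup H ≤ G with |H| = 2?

Yes

2 | 34. A subgroup of order 2 is {0, 17}.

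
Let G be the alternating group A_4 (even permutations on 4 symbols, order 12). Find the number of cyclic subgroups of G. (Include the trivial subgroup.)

8

Group the elements of G by the cyclic subgroup they generate; each cyclic subgroup of order d accounts for φ(d) elements.
Cyclic subgroups by order — order 1: 1; order 2: 3; order 3: 4.
Total: 8.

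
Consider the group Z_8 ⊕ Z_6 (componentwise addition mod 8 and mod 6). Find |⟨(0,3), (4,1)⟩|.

12

|⟨(0,3)⟩| = 2 and |⟨(4,1)⟩| = 6, so |H| is a multiple of lcm(2, 6) = 6 and divides |G| = 48.
Closing under the operation: H = {(0,0), (0,1), (0,2), (0,3), (0,4), (0,5), (4,0), (4,1), (4,2), (4,3), (4,4), (4,5)}, so |H| = 12.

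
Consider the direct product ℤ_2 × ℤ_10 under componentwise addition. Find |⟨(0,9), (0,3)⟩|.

|⟨(0,9)⟩| = 10 and |⟨(0,3)⟩| = 10, so |H| is a multiple of lcm(10, 10) = 10 and divides |G| = 20.
Closing under the operation: H = {(0,0), (0,1), (0,2), (0,3), (0,4), (0,5), (0,6), (0,7), (0,8), (0,9)}, so |H| = 10.

10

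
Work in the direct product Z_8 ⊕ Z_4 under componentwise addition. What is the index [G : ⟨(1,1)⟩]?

4

|⟨(1,1)⟩| = 8 and |G| = 32.
By Lagrange, [G : H] = |G|/|H| = 32/8 = 4.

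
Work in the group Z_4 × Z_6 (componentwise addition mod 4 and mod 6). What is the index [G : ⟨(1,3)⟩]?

|⟨(1,3)⟩| = 4 and |G| = 24.
By Lagrange, [G : H] = |G|/|H| = 24/4 = 6.

6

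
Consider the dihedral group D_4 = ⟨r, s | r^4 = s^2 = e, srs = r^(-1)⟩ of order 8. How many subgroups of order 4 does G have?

3

|G| = 8 and 4 | 8, so subgroups of order 4 are possible by Lagrange.
The subgroups of order 4 are: {e, r, r^2, r^3}; {e, r^2, s, r^2s}; {e, r^2, rs, r^3s}.
So G has 3 subgroups of order 4.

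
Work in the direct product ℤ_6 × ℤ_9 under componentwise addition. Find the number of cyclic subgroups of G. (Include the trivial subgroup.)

16

Group the elements of G by the cyclic subgroup they generate; each cyclic subgroup of order d accounts for φ(d) elements.
Cyclic subgroups by order — order 1: 1; order 2: 1; order 3: 4; order 6: 4; order 9: 3; order 18: 3.
Total: 16.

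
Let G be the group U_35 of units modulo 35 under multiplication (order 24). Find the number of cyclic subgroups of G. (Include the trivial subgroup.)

A cyclic subgroup of order d is generated by each of its φ(d) elements of order d, so the cyclic subgroups of order d number (#elements of order d)/φ(d).
Cyclic subgroups by order — order 1: 1; order 2: 3; order 3: 1; order 4: 2; order 6: 3; order 12: 2.
Total: 12.

12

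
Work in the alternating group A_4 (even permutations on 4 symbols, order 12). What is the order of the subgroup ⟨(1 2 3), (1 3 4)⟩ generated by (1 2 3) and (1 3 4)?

12

|⟨(1 2 3)⟩| = 3 and |⟨(1 3 4)⟩| = 3, so |H| is a multiple of lcm(3, 3) = 3 and divides |G| = 12.
Closing {(1 2 3), (1 3 4)} under the group operation gives all of G, so |H| = 12.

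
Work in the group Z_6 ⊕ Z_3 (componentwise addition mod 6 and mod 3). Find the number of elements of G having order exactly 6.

8

An element (a,b) has order lcm(ord(a), ord(b)); count pairs with lcm equal to 6.
Enumerating gives 8 such elements.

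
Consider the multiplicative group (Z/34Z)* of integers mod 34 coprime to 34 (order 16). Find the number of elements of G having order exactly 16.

8

The elements of order 16 are: 3, 5, 7, 11, 23, 27, 29, 31.
That's 8.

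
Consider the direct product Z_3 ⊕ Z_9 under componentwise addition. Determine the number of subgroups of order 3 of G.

|G| = 27 and 3 | 27, so subgroups of order 3 are possible by Lagrange.
The subgroups of order 3 are: {(0,0), (0,3), (0,6)}; {(0,0), (1,0), (2,0)}; {(0,0), (1,3), (2,6)}; {(0,0), (1,6), (2,3)}.
So G has 4 subgroups of order 3.

4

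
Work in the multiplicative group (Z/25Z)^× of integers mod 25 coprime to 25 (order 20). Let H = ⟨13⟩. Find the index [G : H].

|⟨13⟩| = 20 and |G| = 20.
By Lagrange, [G : H] = |G|/|H| = 20/20 = 1.

1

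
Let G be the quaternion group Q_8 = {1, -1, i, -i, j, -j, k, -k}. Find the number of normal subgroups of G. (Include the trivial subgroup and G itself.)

G has 6 subgroups. Checking conjugation-invariance by order — order 1: 1/1 normal; order 2: 1/1 normal; order 4: 3/3 normal; order 8: 1/1 normal.
Total normal subgroups: 6.

6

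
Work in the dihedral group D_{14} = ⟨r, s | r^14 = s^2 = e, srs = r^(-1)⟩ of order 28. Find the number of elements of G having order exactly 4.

No element of G has order 4 (even though 4 | 28).

0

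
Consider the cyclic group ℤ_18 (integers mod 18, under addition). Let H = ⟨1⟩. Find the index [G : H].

1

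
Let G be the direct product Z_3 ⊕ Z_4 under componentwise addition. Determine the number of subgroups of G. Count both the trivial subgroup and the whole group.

|G| = 12, so by Lagrange every subgroup order divides 12. Divisors: 1, 2, 3, 4, 6, 12.
Subgroups by order — order 1: 1; order 2: 1; order 3: 1; order 4: 1; order 6: 1; order 12: 1.
Total: 1 + 1 + 1 + 1 + 1 + 1 = 6.

6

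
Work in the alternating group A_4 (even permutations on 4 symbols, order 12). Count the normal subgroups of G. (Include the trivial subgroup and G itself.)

G has 10 subgroups. Checking conjugation-invariance by order — order 1: 1/1 normal; order 2: 0/3 normal; order 3: 0/4 normal; order 4: 1/1 normal; order 12: 1/1 normal.
Total normal subgroups: 3.

3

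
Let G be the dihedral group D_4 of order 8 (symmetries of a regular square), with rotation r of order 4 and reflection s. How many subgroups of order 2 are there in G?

5

|G| = 8 and 2 | 8, so subgroups of order 2 are possible by Lagrange.
The subgroups of order 2 are: {e, r^2}; {e, r^2s}; {e, r^3s}; {e, rs}; … (5 in all).
So G has 5 subgroups of order 2.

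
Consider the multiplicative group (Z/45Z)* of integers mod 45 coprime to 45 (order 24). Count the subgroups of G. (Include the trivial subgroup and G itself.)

|G| = 24, so by Lagrange every subgroup order divides 24. Divisors: 1, 2, 3, 4, 6, 8, 12, 24.
Subgroups by order — order 1: 1; order 2: 3; order 3: 1; order 4: 3; order 6: 3; order 8: 1; order 12: 3; order 24: 1.
Total: 1 + 3 + 1 + 3 + 3 + 1 + 3 + 1 = 16.

16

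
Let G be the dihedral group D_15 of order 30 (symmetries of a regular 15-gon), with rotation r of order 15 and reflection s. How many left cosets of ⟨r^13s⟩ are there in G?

|⟨r^13s⟩| = 2 and |G| = 30.
By Lagrange, [G : H] = |G|/|H| = 30/2 = 15.

15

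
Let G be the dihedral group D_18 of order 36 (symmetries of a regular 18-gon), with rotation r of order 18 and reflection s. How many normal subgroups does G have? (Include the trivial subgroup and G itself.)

9

G has 45 subgroups. Checking conjugation-invariance by order — order 1: 1/1 normal; order 2: 1/19 normal; order 3: 1/1 normal; order 4: 0/9 normal; order 6: 1/7 normal; order 9: 1/1 normal; order 12: 0/3 normal; order 18: 3/3 normal; order 36: 1/1 normal.
Total normal subgroups: 9.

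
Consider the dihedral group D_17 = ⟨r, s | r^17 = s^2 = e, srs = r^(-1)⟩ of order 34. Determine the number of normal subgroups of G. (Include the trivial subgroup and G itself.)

3

G has 20 subgroups. Checking conjugation-invariance by order — order 1: 1/1 normal; order 2: 0/17 normal; order 17: 1/1 normal; order 34: 1/1 normal.
Total normal subgroups: 3.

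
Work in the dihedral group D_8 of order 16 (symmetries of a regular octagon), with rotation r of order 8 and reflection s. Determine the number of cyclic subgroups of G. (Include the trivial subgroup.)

12

Each element a generates a cyclic subgroup ⟨a⟩; distinct elements may generate the same one (a cyclic group of order d has φ(d) generators).
Cyclic subgroups by order — order 1: 1; order 2: 9; order 4: 1; order 8: 1.
Total: 12.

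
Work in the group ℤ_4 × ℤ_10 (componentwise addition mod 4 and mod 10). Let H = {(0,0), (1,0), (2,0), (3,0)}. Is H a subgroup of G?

|H| = 4 divides |G| = 40, consistent with Lagrange.
H contains the identity, every element's inverse is in H, and H is closed under +: it is a subgroup.
In fact H = ⟨(1,0)⟩.

Yes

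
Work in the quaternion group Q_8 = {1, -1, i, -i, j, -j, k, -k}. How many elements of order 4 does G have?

The elements of order 4 are: i, -i, j, -j, k, -k.
That's 6.

6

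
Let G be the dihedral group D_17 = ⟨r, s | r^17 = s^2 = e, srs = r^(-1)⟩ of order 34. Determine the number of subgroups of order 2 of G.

|G| = 34 and 2 | 34, so subgroups of order 2 are possible by Lagrange.
The subgroups of order 2 are: {e, r^10s}; {e, r^11s}; {e, r^12s}; {e, r^13s}; … (17 in all).
So G has 17 subgroups of order 2.

17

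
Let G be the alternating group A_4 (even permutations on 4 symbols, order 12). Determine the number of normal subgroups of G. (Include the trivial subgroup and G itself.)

G has 10 subgroups. Checking conjugation-invariance by order — order 1: 1/1 normal; order 2: 0/3 normal; order 3: 0/4 normal; order 4: 1/1 normal; order 12: 1/1 normal.
Total normal subgroups: 3.

3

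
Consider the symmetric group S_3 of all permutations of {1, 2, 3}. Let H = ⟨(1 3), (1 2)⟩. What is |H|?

|⟨(1 3)⟩| = 2 and |⟨(1 2)⟩| = 2, so |H| is a multiple of lcm(2, 2) = 2 and divides |G| = 6.
Closing {(1 3), (1 2)} under the group operation gives all of G, so |H| = 6.

6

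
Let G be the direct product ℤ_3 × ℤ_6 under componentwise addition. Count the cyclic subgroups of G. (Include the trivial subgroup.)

A cyclic subgroup of order d is generated by each of its φ(d) elements of order d, so the cyclic subgroups of order d number (#elements of order d)/φ(d).
Cyclic subgroups by order — order 1: 1; order 2: 1; order 3: 4; order 6: 4.
Total: 10.

10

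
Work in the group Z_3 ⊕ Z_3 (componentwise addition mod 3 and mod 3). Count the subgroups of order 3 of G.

4

|G| = 9 and 3 | 9, so subgroups of order 3 are possible by Lagrange.
The subgroups of order 3 are: {(0,0), (0,1), (0,2)}; {(0,0), (1,0), (2,0)}; {(0,0), (1,1), (2,2)}; {(0,0), (1,2), (2,1)}.
So G has 4 subgroups of order 3.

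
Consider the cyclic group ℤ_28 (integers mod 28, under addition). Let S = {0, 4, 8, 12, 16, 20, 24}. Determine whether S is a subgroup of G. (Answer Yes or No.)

Yes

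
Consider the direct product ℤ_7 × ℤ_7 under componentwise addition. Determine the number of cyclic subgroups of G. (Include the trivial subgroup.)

9

Group the elements of G by the cyclic subgroup they generate; each cyclic subgroup of order d accounts for φ(d) elements.
Cyclic subgroups by order — order 1: 1; order 7: 8.
Total: 9.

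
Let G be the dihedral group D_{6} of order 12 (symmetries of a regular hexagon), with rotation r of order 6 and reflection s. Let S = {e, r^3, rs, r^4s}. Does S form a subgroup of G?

|S| = 4 divides |G| = 12, consistent with Lagrange.
S contains the identity, every element's inverse is in S, and S is closed under ·: it is a subgroup.

Yes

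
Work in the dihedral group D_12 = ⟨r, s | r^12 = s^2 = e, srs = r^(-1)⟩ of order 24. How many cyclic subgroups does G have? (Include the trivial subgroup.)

18

Group the elements of G by the cyclic subgroup they generate; each cyclic subgroup of order d accounts for φ(d) elements.
Cyclic subgroups by order — order 1: 1; order 2: 13; order 3: 1; order 4: 1; order 6: 1; order 12: 1.
Total: 18.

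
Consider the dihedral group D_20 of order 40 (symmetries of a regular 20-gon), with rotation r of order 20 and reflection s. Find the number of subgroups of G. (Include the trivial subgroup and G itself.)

48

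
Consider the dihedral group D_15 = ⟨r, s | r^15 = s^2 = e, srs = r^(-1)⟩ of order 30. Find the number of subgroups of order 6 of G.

5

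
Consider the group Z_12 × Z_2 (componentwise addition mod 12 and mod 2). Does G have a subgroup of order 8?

Yes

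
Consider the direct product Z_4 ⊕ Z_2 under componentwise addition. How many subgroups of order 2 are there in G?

|G| = 8 and 2 | 8, so subgroups of order 2 are possible by Lagrange.
The subgroups of order 2 are: {(0,0), (0,1)}; {(0,0), (2,0)}; {(0,0), (2,1)}.
So G has 3 subgroups of order 2.

3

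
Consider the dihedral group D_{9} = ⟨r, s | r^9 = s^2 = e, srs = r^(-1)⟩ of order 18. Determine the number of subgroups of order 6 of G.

3

|G| = 18 and 6 | 18, so subgroups of order 6 are possible by Lagrange.
The subgroups of order 6 are: {e, r^3, r^6, r^2s, r^5s, r^8s}; {e, r^3, r^6, s, r^3s, r^6s}; {e, r^3, r^6, rs, r^4s, r^7s}.
So G has 3 subgroups of order 6.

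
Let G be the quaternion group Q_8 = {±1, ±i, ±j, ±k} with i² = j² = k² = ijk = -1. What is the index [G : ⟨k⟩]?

|⟨k⟩| = 4 and |G| = 8.
By Lagrange, [G : H] = |G|/|H| = 8/4 = 2.

2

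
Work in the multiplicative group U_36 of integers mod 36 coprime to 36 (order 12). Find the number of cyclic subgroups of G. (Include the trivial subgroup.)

8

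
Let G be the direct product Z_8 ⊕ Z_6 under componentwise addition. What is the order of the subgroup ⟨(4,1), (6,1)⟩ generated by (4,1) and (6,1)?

|⟨(4,1)⟩| = 6 and |⟨(6,1)⟩| = 12, so |H| is a multiple of lcm(6, 12) = 12 and divides |G| = 48.
Closing under the operation: H = {(0,0), (0,1), (0,2), (0,3), (0,4), (0,5), (2,0), (2,1), (2,2), (2,3), (2,4), (2,5), (4,0), (4,1), (4,2), (4,3), (4,4), (4,5), (6,0), (6,1), (6,2), (6,3), (6,4), (6,5)}, so |H| = 24.

24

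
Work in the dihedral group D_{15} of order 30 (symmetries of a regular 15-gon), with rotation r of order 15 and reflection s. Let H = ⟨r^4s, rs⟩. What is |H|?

10

|⟨r^4s⟩| = 2 and |⟨rs⟩| = 2, so |H| is a multiple of lcm(2, 2) = 2 and divides |G| = 30.
Closing under the operation: H = {e, r^3, r^6, r^9, r^12, rs, r^4s, r^7s, r^10s, r^13s}, so |H| = 10.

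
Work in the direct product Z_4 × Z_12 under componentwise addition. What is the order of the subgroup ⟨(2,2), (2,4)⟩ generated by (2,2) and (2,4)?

|⟨(2,2)⟩| = 6 and |⟨(2,4)⟩| = 6, so |H| is a multiple of lcm(6, 6) = 6 and divides |G| = 48.
Closing under the operation: H = {(0,0), (0,2), (0,4), (0,6), (0,8), (0,10), (2,0), (2,2), (2,4), (2,6), (2,8), (2,10)}, so |H| = 12.

12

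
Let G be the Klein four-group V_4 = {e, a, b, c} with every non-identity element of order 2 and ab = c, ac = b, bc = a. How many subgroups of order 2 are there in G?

|G| = 4 and 2 | 4, so subgroups of order 2 are possible by Lagrange.
The subgroups of order 2 are: {e, a}; {e, b}; {e, c}.
So G has 3 subgroups of order 2.

3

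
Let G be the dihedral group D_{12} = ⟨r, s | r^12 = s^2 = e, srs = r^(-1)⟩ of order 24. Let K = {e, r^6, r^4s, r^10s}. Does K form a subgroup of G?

|K| = 4 divides |G| = 24, consistent with Lagrange.
K contains the identity, every element's inverse is in K, and K is closed under ·: it is a subgroup.

Yes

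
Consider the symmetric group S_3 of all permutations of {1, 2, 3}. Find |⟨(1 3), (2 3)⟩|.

6

|⟨(1 3)⟩| = 2 and |⟨(2 3)⟩| = 2, so |H| is a multiple of lcm(2, 2) = 2 and divides |G| = 6.
Closing {(1 3), (2 3)} under the group operation gives all of G, so |H| = 6.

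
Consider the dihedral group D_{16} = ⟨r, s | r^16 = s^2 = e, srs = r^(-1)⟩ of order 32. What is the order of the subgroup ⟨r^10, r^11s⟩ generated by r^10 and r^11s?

|⟨r^10⟩| = 8 and |⟨r^11s⟩| = 2, so |H| is a multiple of lcm(8, 2) = 8 and divides |G| = 32.
Closing under the operation: H = {e, r^2, r^4, r^6, r^8, r^10, r^12, r^14, rs, r^3s, r^5s, r^7s, r^9s, r^11s, r^13s, r^15s}, so |H| = 16.

16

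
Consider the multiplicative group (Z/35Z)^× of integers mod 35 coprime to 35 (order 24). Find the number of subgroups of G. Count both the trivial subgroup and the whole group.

|G| = 24, so by Lagrange every subgroup order divides 24. Divisors: 1, 2, 3, 4, 6, 8, 12, 24.
Subgroups by order — order 1: 1; order 2: 3; order 3: 1; order 4: 3; order 6: 3; order 8: 1; order 12: 3; order 24: 1.
Total: 1 + 3 + 1 + 3 + 3 + 1 + 3 + 1 = 16.

16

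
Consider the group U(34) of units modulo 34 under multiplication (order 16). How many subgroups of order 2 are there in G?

1

|G| = 16 and 2 | 16, so subgroups of order 2 are possible by Lagrange.
The subgroups of order 2 are: {1, 33}.
So G has 1 subgroup of order 2.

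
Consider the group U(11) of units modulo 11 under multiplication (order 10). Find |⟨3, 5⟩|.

5

|⟨3⟩| = 5 and |⟨5⟩| = 5, so |H| is a multiple of lcm(5, 5) = 5 and divides |G| = 10.
Closing under the operation: H = {1, 3, 4, 5, 9}, so |H| = 5.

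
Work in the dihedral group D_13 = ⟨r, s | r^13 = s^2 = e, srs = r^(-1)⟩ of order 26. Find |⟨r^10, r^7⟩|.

|⟨r^10⟩| = 13 and |⟨r^7⟩| = 13, so |H| is a multiple of lcm(13, 13) = 13 and divides |G| = 26.
Closing under the operation: H = {e, r, r^2, r^3, r^4, r^5, r^6, r^7, r^8, r^9, r^10, r^11, r^12}, so |H| = 13.

13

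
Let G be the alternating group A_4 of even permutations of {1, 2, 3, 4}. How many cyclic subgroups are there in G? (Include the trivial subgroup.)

A cyclic subgroup of order d is generated by each of its φ(d) elements of order d, so the cyclic subgroups of order d number (#elements of order d)/φ(d).
Cyclic subgroups by order — order 1: 1; order 2: 3; order 3: 4.
Total: 8.

8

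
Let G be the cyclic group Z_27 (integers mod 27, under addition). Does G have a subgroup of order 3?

3 | 27. A subgroup of order 3 is {0, 9, 18}.

Yes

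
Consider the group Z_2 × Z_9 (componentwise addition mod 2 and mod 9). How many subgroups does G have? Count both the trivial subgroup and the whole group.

|G| = 18, so by Lagrange every subgroup order divides 18. Divisors: 1, 2, 3, 6, 9, 18.
Subgroups by order — order 1: 1; order 2: 1; order 3: 1; order 6: 1; order 9: 1; order 18: 1.
Total: 1 + 1 + 1 + 1 + 1 + 1 = 6.

6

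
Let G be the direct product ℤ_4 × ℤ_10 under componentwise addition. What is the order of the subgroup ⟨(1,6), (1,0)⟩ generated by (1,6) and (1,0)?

|⟨(1,6)⟩| = 20 and |⟨(1,0)⟩| = 4, so |H| is a multiple of lcm(20, 4) = 20 and divides |G| = 40.
Closing under the operation: H = {(0,0), (0,2), (0,4), (0,6), (0,8), (1,0), (1,2), (1,4), (1,6), (1,8), (2,0), (2,2), (2,4), (2,6), (2,8), (3,0), (3,2), (3,4), (3,6), (3,8)}, so |H| = 20.

20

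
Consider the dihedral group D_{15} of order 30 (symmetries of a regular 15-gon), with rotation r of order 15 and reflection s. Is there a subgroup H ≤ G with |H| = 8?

No

8 does not divide |G| = 30, so by Lagrange no subgroup of order 8 exists.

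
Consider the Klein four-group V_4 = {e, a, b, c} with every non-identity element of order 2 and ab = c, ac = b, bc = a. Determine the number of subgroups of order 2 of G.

3

|G| = 4 and 2 | 4, so subgroups of order 2 are possible by Lagrange.
The subgroups of order 2 are: {e, a}; {e, b}; {e, c}.
So G has 3 subgroups of order 2.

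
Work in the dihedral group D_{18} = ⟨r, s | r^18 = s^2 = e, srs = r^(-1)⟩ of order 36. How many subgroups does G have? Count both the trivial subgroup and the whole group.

45

|G| = 36, so by Lagrange every subgroup order divides 36. Divisors: 1, 2, 3, 4, 6, 9, 12, 18, 36.
Subgroups by order — order 1: 1; order 2: 19; order 3: 1; order 4: 9; order 6: 7; order 9: 1; order 12: 3; order 18: 3; order 36: 1.
Total: 1 + 19 + 1 + 9 + 7 + 1 + 3 + 3 + 1 = 45.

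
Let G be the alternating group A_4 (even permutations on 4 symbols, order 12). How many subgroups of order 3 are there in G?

4

|G| = 12 and 3 | 12, so subgroups of order 3 are possible by Lagrange.
The subgroups of order 3 are: {e, (1 2 3), (1 3 2)}; {e, (1 2 4), (1 4 2)}; {e, (1 3 4), (1 4 3)}; {e, (2 3 4), (2 4 3)}.
So G has 4 subgroups of order 3.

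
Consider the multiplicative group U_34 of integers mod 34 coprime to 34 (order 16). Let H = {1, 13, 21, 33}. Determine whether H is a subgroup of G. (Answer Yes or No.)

|H| = 4 divides |G| = 16, consistent with Lagrange.
H contains the identity, every element's inverse is in H, and H is closed under ·: it is a subgroup.
In fact H = ⟨21⟩.

Yes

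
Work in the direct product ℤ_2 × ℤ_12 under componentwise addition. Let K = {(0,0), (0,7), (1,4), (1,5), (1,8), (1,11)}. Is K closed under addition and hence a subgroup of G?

No

(0,7) ∈ K but its inverse (0,5) ∉ K, so K is not a subgroup.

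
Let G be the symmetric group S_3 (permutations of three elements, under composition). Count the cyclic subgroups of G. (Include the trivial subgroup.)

A cyclic subgroup of order d is generated by each of its φ(d) elements of order d, so the cyclic subgroups of order d number (#elements of order d)/φ(d).
Cyclic subgroups by order — order 1: 1; order 2: 3; order 3: 1.
Total: 5.

5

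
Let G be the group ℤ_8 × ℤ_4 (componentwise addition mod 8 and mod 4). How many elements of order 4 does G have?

An element (a,b) has order lcm(ord(a), ord(b)); count pairs with lcm equal to 4.
Enumerating gives 12 such elements.

12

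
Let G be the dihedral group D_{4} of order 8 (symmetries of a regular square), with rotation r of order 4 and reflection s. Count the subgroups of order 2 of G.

|G| = 8 and 2 | 8, so subgroups of order 2 are possible by Lagrange.
The subgroups of order 2 are: {e, r^2}; {e, r^2s}; {e, r^3s}; {e, rs}; … (5 in all).
So G has 5 subgroups of order 2.

5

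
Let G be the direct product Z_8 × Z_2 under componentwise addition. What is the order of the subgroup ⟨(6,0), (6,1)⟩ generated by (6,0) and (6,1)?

|⟨(6,0)⟩| = 4 and |⟨(6,1)⟩| = 4, so |H| is a multiple of lcm(4, 4) = 4 and divides |G| = 16.
Closing under the operation: H = {(0,0), (0,1), (2,0), (2,1), (4,0), (4,1), (6,0), (6,1)}, so |H| = 8.

8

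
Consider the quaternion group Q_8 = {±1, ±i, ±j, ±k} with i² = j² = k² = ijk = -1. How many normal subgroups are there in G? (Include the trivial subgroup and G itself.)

G has 6 subgroups. Checking conjugation-invariance by order — order 1: 1/1 normal; order 2: 1/1 normal; order 4: 3/3 normal; order 8: 1/1 normal.
Total normal subgroups: 6.

6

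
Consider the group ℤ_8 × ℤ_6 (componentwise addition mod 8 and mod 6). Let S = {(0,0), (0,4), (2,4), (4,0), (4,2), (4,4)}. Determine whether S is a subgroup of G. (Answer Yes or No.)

No

(2,4) ∈ S but its inverse (6,2) ∉ S, so S is not a subgroup.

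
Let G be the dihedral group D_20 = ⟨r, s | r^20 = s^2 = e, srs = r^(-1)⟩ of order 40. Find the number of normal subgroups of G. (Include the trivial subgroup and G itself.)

G has 48 subgroups. Checking conjugation-invariance by order — order 1: 1/1 normal; order 2: 1/21 normal; order 4: 1/11 normal; order 5: 1/1 normal; order 8: 0/5 normal; order 10: 1/5 normal; order 20: 3/3 normal; order 40: 1/1 normal.
Total normal subgroups: 9.

9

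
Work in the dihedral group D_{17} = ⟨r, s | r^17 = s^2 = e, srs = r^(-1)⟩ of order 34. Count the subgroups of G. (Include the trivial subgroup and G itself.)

|G| = 34, so by Lagrange every subgroup order divides 34. Divisors: 1, 2, 17, 34.
Subgroups by order — order 1: 1; order 2: 17; order 17: 1; order 34: 1.
Total: 1 + 17 + 1 + 1 = 20.

20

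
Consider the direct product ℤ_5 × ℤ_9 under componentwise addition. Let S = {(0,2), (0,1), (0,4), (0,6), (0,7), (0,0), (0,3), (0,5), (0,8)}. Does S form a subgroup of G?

Yes

|S| = 9 divides |G| = 45, consistent with Lagrange.
S contains the identity, every element's inverse is in S, and S is closed under +: it is a subgroup.
In fact S = ⟨(0,1)⟩.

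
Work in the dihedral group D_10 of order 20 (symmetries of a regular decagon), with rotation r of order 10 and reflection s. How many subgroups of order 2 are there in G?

11

|G| = 20 and 2 | 20, so subgroups of order 2 are possible by Lagrange.
The subgroups of order 2 are: {e, r^2s}; {e, r^3s}; {e, r^4s}; {e, r^5}; … (11 in all).
So G has 11 subgroups of order 2.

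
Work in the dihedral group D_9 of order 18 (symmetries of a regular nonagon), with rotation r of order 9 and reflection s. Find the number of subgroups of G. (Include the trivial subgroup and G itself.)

|G| = 18, so by Lagrange every subgroup order divides 18. Divisors: 1, 2, 3, 6, 9, 18.
Subgroups by order — order 1: 1; order 2: 9; order 3: 1; order 6: 3; order 9: 1; order 18: 1.
Total: 1 + 9 + 1 + 3 + 1 + 1 = 16.

16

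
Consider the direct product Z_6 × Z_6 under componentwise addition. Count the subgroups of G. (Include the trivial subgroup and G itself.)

|G| = 36, so by Lagrange every subgroup order divides 36. Divisors: 1, 2, 3, 4, 6, 9, 12, 18, 36.
Subgroups by order — order 1: 1; order 2: 3; order 3: 4; order 4: 1; order 6: 12; order 9: 1; order 12: 4; order 18: 3; order 36: 1.
Total: 1 + 3 + 4 + 1 + 12 + 1 + 4 + 3 + 1 = 30.

30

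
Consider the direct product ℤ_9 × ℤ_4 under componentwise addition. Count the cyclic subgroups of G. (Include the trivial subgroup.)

9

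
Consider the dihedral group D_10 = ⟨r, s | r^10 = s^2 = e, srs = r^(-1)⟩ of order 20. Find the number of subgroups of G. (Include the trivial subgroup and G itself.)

|G| = 20, so by Lagrange every subgroup order divides 20. Divisors: 1, 2, 4, 5, 10, 20.
Subgroups by order — order 1: 1; order 2: 11; order 4: 5; order 5: 1; order 10: 3; order 20: 1.
Total: 1 + 11 + 5 + 1 + 3 + 1 = 22.

22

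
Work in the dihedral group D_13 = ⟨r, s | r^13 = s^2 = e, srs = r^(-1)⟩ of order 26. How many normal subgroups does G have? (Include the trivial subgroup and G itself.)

G has 16 subgroups. Checking conjugation-invariance by order — order 1: 1/1 normal; order 2: 0/13 normal; order 13: 1/1 normal; order 26: 1/1 normal.
Total normal subgroups: 3.

3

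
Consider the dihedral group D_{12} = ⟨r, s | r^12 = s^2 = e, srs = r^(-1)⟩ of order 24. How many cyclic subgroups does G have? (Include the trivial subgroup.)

Group the elements of G by the cyclic subgroup they generate; each cyclic subgroup of order d accounts for φ(d) elements.
Cyclic subgroups by order — order 1: 1; order 2: 13; order 3: 1; order 4: 1; order 6: 1; order 12: 1.
Total: 18.

18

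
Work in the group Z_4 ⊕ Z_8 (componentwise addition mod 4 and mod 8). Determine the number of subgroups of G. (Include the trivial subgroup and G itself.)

22

|G| = 32, so by Lagrange every subgroup order divides 32. Divisors: 1, 2, 4, 8, 16, 32.
Subgroups by order — order 1: 1; order 2: 3; order 4: 7; order 8: 7; order 16: 3; order 32: 1.
Total: 1 + 3 + 7 + 7 + 3 + 1 = 22.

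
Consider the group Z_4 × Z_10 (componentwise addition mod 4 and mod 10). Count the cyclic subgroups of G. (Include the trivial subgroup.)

12

Group the elements of G by the cyclic subgroup they generate; each cyclic subgroup of order d accounts for φ(d) elements.
Cyclic subgroups by order — order 1: 1; order 2: 3; order 4: 2; order 5: 1; order 10: 3; order 20: 2.
Total: 12.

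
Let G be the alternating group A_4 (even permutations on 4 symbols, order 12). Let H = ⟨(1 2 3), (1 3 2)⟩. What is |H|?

3

|⟨(1 2 3)⟩| = 3 and |⟨(1 3 2)⟩| = 3, so |H| is a multiple of lcm(3, 3) = 3 and divides |G| = 12.
Closing under the operation: H = {e, (1 2 3), (1 3 2)}, so |H| = 3.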